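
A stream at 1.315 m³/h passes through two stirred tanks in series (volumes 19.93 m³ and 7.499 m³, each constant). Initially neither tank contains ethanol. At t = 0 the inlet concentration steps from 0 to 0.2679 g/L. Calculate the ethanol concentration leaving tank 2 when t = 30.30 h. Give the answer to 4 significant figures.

0.2105 g/L

Each tank obeys Vᵢ dCᵢ/dt = Q(Cᵢ₋₁ − Cᵢ), so τᵢ = Vᵢ/Q.
τ₁ = 19.93/1.315 = 15.1559 h; τ₂ = 7.499/1.315 = 5.70266 h.
Tank 1: C₁ = C_in(1 − e^(−t/τ₁)). Tank 2 (τ₁ ≠ τ₂): C₂ = C_in[1 − (τ₁ e^(−t/τ₁) − τ₂ e^(−t/τ₂))/(τ₁ − τ₂)].
At t = 30.30: e^(−t/τ₁) = 0.135441, e^(−t/τ₂) = 0.00492560.
C₂ = 0.2679·[1 − (15.1559·0.135441 − 5.70266·0.00492560)/(9.45323)] = 0.2679·0.785826 = 0.210523 g/L.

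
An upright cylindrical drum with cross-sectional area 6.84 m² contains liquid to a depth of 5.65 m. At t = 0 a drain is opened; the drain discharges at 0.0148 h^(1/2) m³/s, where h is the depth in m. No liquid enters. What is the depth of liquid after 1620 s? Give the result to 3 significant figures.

0.390 m

A dh/dt = −Q_out = −0.0148 √h.
Separate and integrate: 2(√h − √h₀) = −(0.0148/A) t.
√h = √5.65 − 0.0148·1620/(2·6.84) = 2.3770 − 1.7526 = 0.62434.
h = 0.62434² = 0.38980 m.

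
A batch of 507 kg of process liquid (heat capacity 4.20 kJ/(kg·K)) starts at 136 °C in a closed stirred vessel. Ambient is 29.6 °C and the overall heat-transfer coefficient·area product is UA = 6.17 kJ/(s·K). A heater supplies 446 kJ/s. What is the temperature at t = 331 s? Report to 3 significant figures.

Lumped-capacitance energy balance: M c_p dT/dt = UA(T_amb − T) + Q̇.
dT/dt = (T_ss − T)/τ with T_ss = T_amb + Q̇/UA = 29.6 + 446/6.17 = 101.89 °C, τ = M c_p/UA = 507·4.20/6.17 = 345.12 s.
Integrating: T(t) = T_ss + (T₀ − T_ss) e^(−t/τ).
T(331) = 101.89 + (34.115)·0.38324 = 114.96 °C.

115 °C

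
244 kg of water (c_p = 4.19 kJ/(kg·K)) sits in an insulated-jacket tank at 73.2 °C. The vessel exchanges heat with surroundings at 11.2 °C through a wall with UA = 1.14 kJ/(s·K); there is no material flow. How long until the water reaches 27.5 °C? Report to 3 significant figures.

Energy balance: M c_p dT/dt = −UA(T − T_amb).
τ = M c_p/UA = 896.81 s; T_ss = T_amb = 11.200 °C.
T(t) = T_ss + (T₀ − T_ss)e^(−t/τ); set T = 27.5:
t = −τ ln[(T − T_ss)/(T₀ − T_ss)] = −896.81 · ln(0.26290) = 1198.1 s.

1200 s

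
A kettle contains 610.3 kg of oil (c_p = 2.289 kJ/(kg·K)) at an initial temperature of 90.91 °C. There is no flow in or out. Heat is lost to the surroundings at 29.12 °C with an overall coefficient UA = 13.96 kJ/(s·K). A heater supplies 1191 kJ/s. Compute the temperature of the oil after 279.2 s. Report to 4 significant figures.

Heat balance on the well-mixed liquid: M c_p dT/dt = −UA(T − T_amb) + Q̇.
dT/dt = (T_ss − T)/τ with T_ss = T_amb + Q̇/UA = 29.12 + 1191/13.96 = 114.435 °C, τ = M c_p/UA = 610.3·2.289/13.96 = 100.070 s.
T approaches T_ss exponentially: T(t) = T_ss + (T₀ − T_ss) e^(−t/τ).
T(279.2) = 114.435 + (-23.5252)·0.0614183 = 112.990 °C.

113.0 °C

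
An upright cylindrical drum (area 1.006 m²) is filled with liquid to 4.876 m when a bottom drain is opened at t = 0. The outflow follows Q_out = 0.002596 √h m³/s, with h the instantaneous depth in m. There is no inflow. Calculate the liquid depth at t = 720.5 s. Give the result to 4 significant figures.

A dh/dt = −Q_out = −0.002596 √h.
∫ h^(−1/2) dh = −(0.002596/A) ∫ dt, giving 2√h = 2√h₀ − (0.002596/A) t.
√h = √4.876 − 0.002596·720.5/(2·1.006) = 2.20817 − 0.929631 = 1.27854.
h = 1.27854² = 1.63465 m.

1.635 m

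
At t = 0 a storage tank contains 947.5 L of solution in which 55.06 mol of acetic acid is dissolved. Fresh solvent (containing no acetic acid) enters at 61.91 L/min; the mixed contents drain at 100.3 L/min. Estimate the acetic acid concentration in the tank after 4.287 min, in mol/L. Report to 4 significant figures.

Let m(t) be the amount of acetic acid. Volume: V(t) = V₀ + (Q_in − Q_out) t = 947.5 − 38.3900 t; V(4.287) = 782.922 L.
Solute balance: dm/dt = 0 − Q_out C = −Q_out m/V(t).
dm/m = −Q_out dt/(V₀ − 38.3900 t); integrating gives ln(m/m₀) = −(Q_out/(Q_in−Q_out)) ln(V/V₀).
m = m₀ (V₀/V)^(Q_out/(Q_in−Q_out)) = 55.06 × (947.5/782.922)^(-2.61266) = 33.4464 mol.
C = m/V = 33.4464/782.922 = 0.0427200 mol/L.

0.04272 mol/L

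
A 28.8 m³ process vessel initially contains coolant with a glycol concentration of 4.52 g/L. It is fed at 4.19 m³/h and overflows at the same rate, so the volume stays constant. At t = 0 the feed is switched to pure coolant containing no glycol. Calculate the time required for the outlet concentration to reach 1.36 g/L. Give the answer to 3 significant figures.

Species balance: V dC/dt = Q(C_in − C) ⇒ τ = V/Q = 6.8735 h.
C(t) = C_in + (C₀ − C_in) e^(−t/τ). Set C = 1.36 and solve for t:
e^(−t/τ) = (C − C_in)/(C₀ − C_in) = (1.36 − 0)/(4.52 − 0) = 0.30088
t = −τ ln(…) = 6.8735 × 1.2010 = 8.2553 h.

8.26 h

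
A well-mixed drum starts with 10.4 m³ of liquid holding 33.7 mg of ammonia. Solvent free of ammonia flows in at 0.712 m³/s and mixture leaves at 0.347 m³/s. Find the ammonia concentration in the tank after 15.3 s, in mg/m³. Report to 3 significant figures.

Let m(t) be the amount of ammonia. Volume: V(t) = V₀ + (Q_in − Q_out) t = 10.4 + 0.36500 t; V(15.3) = 15.985 m³.
Solute balance: dm/dt = 0 − Q_out C = −Q_out m/V(t).
dm/m = −Q_out dt/(V₀ + 0.36500 t); integrating gives ln(m/m₀) = −(Q_out/(Q_in−Q_out)) ln(V/V₀).
m = m₀ (V₀/V)^(Q_out/(Q_in−Q_out)) = 33.7 × (10.4/15.985)^(0.95068) = 22.396 mg.
C = m/V = 22.396/15.985 = 1.4011 mg/m³.

1.40 mg/m³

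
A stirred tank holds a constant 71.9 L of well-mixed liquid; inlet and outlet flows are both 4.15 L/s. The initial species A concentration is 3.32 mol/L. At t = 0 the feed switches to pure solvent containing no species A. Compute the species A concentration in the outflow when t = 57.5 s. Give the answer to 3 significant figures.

0.120 mol/L

Species balance on the tank: V dC/dt = Q(C_in − C).
Time constant τ = V/Q = 71.9/4.15 = 17.325 s.
Solution: C(t) = C_in + (C₀ − C_in) e^(−t/τ).
C(57.5) = 0 + (3.32 − 0)·e^(−57.5/17.325) = 0 + (3.3200)·0.036195 = 0.12017 mol/L.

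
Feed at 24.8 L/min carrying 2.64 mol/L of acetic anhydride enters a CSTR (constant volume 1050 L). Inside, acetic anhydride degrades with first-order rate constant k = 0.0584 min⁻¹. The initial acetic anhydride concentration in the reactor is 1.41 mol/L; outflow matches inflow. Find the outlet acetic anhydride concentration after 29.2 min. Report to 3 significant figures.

V dC/dt = Q(C_in − C) − k V C.
This is linear with rate a = Q/V + k = 0.082019 min⁻¹.
C_ss = Q C_in/(Q + kV) = 0.76024 mol/L; C(t) = C_ss + (C₀ − C_ss) e^(−a t).
C(29.2) = 0.76024 + (0.64976)·e^(−0.082019·29.2) = 0.76024 + (0.64976)·0.091177 = 0.81948 mol/L.

0.819 mol/L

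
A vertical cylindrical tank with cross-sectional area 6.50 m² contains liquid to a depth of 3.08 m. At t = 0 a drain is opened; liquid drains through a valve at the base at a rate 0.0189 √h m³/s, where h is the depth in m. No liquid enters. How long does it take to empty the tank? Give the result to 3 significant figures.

With no inflow, A dh/dt = −0.0189 √h.
Separate and integrate: 2(√h − √h₀) = −(0.0189/A) t.
Tank is empty when √h = 0: t_empty = 2A√h₀/0.0189.
t_empty = 2·6.50·√3.08/0.0189 = 13.000·1.7550/0.0189 = 1207.1 s.

1210 s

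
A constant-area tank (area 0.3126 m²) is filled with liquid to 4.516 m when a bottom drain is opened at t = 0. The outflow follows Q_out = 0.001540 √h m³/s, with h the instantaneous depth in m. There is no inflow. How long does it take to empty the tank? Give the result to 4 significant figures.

862.7 s

With no inflow, A dh/dt = −0.001540 √h.
∫ h^(−1/2) dh = −(0.001540/A) ∫ dt, giving 2√h = 2√h₀ − (0.001540/A) t.
Set h = 0: 2√h₀ = (0.001540/A) t_empty ⇒ t_empty = 2A√h₀/0.001540.
t_empty = 2·0.3126·√4.516/0.001540 = 0.625200·2.12509/0.001540 = 862.731 s.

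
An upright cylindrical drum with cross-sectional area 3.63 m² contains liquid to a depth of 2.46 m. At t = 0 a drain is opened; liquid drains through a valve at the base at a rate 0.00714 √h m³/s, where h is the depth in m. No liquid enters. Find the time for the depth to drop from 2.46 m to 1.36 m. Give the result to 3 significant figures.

A dh/dt = −Q_out = −0.00714 √h.
This is separable: 2 d(√h)/dt = −0.00714/A, so √h = √h₀ − (0.00714/(2A)) t.
t = 2A(√h₀ − √h)/0.00714 = 2·3.63·(√2.46 − √1.36)/0.00714
  = 7.2600 × (1.5684 − 1.1662) / 0.00714 = 409.01 s.

409 s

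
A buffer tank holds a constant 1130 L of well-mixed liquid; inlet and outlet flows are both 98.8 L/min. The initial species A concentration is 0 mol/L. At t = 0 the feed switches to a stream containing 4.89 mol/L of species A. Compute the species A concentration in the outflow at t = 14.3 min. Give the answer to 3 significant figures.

Mass balance on the solute (V constant): V dC/dt = Q(C_in − C).
So dC/dt = (C_in − C)/τ with τ = V/Q = 1130/98.8 = 11.437 min.
This is linear first-order; C(t) = C_in + (C₀ − C_in) e^(−t/τ).
C(14.3) = 4.89 + (0 − 4.89)·e^(−14.3/11.437) = 4.89 + (-4.8900)·0.28642 = 3.4894 mol/L.

3.49 mol/L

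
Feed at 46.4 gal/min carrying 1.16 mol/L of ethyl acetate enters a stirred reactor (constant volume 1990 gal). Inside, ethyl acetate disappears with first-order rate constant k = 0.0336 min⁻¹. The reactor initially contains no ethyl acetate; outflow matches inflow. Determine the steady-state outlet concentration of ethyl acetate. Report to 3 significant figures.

0.475 mol/L

Accumulation = in − out − consumed: V dC/dt = Q C_in − Q C − k V C.
At steady state: 0 = Q C_in − (Q + kV) C_ss, so C_ss = Q C_in/(Q + kV).
C_ss = 46.4·1.16/(46.4 + 0.0336·1990) = 53.824/113.26 = 0.47521 mol/L.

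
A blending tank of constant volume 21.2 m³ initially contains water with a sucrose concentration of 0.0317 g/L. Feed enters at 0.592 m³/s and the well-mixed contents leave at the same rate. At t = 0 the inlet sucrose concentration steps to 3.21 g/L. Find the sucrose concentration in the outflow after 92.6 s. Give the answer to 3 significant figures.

2.97 g/L

Species balance on the tank: V dC/dt = Q(C_in − C).
So dC/dt = (C_in − C)/τ with τ = V/Q = 21.2/0.592 = 35.811 s.
C approaches C_in exponentially: C(t) = C_in + (C₀ − C_in) e^(−t/τ).
C(92.6) = 3.21 + (0.0317 − 3.21)·e^(−92.6/35.811) = 3.21 + (-3.1783)·0.075335 = 2.9706 g/L.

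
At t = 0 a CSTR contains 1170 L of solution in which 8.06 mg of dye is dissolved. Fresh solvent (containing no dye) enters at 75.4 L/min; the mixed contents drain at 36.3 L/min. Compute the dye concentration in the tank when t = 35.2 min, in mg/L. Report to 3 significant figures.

0.00154 mg/L

Let m(t) be the amount of dye. Volume: V(t) = V₀ + (Q_in − Q_out) t = 1170 + 39.100 t; V(35.2) = 2546.3 L.
No dye enters, so dm/dt = −Q_out · (m/V).
dm/m = −Q_out dt/(V₀ + 39.100 t); integrating gives ln(m/m₀) = −(Q_out/(Q_in−Q_out)) ln(V/V₀).
m = m₀ (V₀/V)^(Q_out/(Q_in−Q_out)) = 8.06 × (1170/2546.3)^(0.92839) = 3.9156 mg.
C = m/V = 3.9156/2546.3 = 0.0015377 mg/L.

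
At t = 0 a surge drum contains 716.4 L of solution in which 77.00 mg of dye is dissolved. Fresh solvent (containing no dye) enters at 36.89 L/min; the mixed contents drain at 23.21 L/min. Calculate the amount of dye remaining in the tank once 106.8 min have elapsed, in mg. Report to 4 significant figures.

11.68 mg

Total volume: dV/dt = Q_in − Q_out = 13.6800 L/min, so V(t) = 716.4 + 13.6800 t and V(106.8) = 2177.42 L.
No dye enters, so dm/dt = −Q_out · (m/V).
Separate: dm/m = −Q_out dt/V(t) ⇒ ln(m/m₀) = −(Q_out/(Q_in−Q_out)) ln(V/V₀).
m = m₀ (V₀/V)^(Q_out/(Q_in−Q_out)) = 77.00 × (716.4/2177.42)^(1.69664) = 11.6782 mg.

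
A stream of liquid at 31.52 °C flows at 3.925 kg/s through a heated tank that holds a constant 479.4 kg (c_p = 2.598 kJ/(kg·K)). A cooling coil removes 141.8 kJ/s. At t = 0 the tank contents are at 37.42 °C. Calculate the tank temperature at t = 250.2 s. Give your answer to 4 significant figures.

20.17 °C

M c_p dT/dt = ṁ c_p (T_in − T) − Q̇.
Rearrange: dT/dt = (T_ss − T)/τ with τ = M/ṁ = 122.140 s and T_ss = T_in − Q̇/(ṁ c_p) = 17.6142 °C.
T approaches T_ss exponentially: T(t) = T_ss + (T₀ − T_ss) e^(−t/τ).
T(250.2) = 17.6142 + (19.8058)·e^(−250.2/122.140) = 17.6142 + (19.8058)·0.128932 = 20.1678 °C.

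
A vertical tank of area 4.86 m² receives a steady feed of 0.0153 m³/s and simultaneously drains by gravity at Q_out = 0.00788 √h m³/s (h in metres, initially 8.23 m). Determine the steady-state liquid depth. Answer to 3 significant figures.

Level balance: A dh/dt = 0.0153 − 0.00788 √h. Setting dh/dt = 0:
Q_in = 0.00788 √h_ss ⇒ √h_ss = 0.0153/0.00788 = 1.9416.
h_ss = 1.9416² = 3.7699 m. (Since h₀ = 8.23 m > h_ss, the level will fall toward this value.)

3.77 m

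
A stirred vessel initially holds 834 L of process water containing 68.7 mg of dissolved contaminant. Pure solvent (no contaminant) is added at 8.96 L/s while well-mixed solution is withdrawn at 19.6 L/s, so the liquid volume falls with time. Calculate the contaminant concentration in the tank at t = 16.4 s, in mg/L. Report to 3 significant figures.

Let m(t) be the amount of contaminant. Volume: V(t) = V₀ + (Q_in − Q_out) t = 834 − 10.640 t; V(16.4) = 659.50 L.
Solute balance: dm/dt = 0 − Q_out C = −Q_out m/V(t).
Separate: dm/m = −Q_out dt/V(t) ⇒ ln(m/m₀) = −(Q_out/(Q_in−Q_out)) ln(V/V₀).
m = m₀ (V₀/V)^(Q_out/(Q_in−Q_out)) = 68.7 × (834/659.50)^(-1.8421) = 44.582 mg.
C = m/V = 44.582/659.50 = 0.067599 mg/L.

0.0676 mg/L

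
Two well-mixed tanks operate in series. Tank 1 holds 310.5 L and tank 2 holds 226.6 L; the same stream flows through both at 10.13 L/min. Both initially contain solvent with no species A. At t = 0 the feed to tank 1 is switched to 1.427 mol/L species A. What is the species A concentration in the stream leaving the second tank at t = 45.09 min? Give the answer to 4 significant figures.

Time constants: τᵢ = Vᵢ/Q for each well-mixed tank.
τ₁ = 310.5/10.13 = 30.6515 min; τ₂ = 226.6/10.13 = 22.3692 min.
Solving the cascade with C₁(0)=C₂(0)=0 gives C₂(t) = C_in[1 − (τ₁ e^(−t/τ₁) − τ₂ e^(−t/τ₂))/(τ₁ − τ₂)].
At t = 45.09: e^(−t/τ₁) = 0.229684, e^(−t/τ₂) = 0.133225.
C₂ = 1.427·[1 − (30.6515·0.229684 − 22.3692·0.133225)/(8.28233)] = 1.427·0.509797 = 0.727480 mol/L.

0.7275 mol/L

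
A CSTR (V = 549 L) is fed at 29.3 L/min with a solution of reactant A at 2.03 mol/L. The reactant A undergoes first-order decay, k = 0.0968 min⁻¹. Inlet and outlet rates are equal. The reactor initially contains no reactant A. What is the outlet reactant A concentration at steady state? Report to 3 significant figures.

0.721 mol/L

Accumulation = in − out − consumed: V dC/dt = Q C_in − Q C − k V C.
Steady state (dC/dt = 0): C_ss = Q C_in/(Q + kV) = C_in/(1 + kV/Q).
C_ss = 29.3·2.03/(29.3 + 0.0968·549) = 59.479/82.443 = 0.72145 mol/L.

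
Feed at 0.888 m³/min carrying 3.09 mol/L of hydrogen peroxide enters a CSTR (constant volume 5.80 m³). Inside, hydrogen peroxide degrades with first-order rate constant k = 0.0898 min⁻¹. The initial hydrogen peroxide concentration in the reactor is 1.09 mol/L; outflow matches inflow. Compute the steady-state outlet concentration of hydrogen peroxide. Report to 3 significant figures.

Species balance: V dC/dt = Q C_in − Q C − k V C.
Steady state (dC/dt = 0): C_ss = Q C_in/(Q + kV) = C_in/(1 + kV/Q).
C_ss = 0.888·3.09/(0.888 + 0.0898·5.80) = 2.7439/1.4088 = 1.9476 mol/L.

1.95 mol/L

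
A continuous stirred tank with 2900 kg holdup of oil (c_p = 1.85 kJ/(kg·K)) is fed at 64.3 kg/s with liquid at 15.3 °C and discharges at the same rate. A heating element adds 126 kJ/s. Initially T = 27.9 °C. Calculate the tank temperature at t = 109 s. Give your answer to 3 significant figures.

M c_p dT/dt = ṁ c_p (T_in − T) + Q̇.
Rearrange: dT/dt = (T_ss − T)/τ with τ = M/ṁ = 45.101 s and T_ss = T_in + Q̇/(ṁ c_p) = 16.359 °C.
Integrating: T(t) = T_ss + (T₀ − T_ss) e^(−t/τ).
T(109) = 16.359 + (11.541)·e^(−109/45.101) = 16.359 + (11.541)·0.089207 = 17.389 °C.

17.4 °C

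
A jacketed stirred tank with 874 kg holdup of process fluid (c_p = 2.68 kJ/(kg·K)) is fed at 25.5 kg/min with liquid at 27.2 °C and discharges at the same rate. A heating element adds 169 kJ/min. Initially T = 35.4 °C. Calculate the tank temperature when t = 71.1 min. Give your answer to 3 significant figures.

30.4 °C

First-law balance (no shaft work): M c_p dT/dt = ṁ c_p (T_in − T) + 169.
Rearrange: dT/dt = (T_ss − T)/τ with τ = M/ṁ = 34.275 min and T_ss = T_in + Q̇/(ṁ c_p) = 29.673 °C.
T approaches T_ss exponentially: T(t) = T_ss + (T₀ − T_ss) e^(−t/τ).
T(71.1) = 29.673 + (5.7271)·e^(−71.1/34.275) = 29.673 + (5.7271)·0.12563 = 30.392 °C.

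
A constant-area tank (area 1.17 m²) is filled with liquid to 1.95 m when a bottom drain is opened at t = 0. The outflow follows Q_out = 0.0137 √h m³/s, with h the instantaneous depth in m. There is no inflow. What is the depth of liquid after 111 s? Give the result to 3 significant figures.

0.557 m

Unsteady balance on liquid volume: A dh/dt = −0.0137 √h.
This is separable: 2 d(√h)/dt = −0.0137/A, so √h = √h₀ − (0.0137/(2A)) t.
√h = √1.95 − 0.0137·111/(2·1.17) = 1.3964 − 0.64987 = 0.74655.
h = 0.74655² = 0.55734 m.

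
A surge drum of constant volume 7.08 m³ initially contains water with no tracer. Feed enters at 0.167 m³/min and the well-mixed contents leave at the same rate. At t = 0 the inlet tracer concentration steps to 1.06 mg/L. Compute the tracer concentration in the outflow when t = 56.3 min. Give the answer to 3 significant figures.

0.779 mg/L

Accumulation = in − out for the solute gives V dC/dt = Q(C_in − C).
Time constant τ = V/Q = 7.08/0.167 = 42.395 min.
Solution: C(t) = C_in + (C₀ − C_in) e^(−t/τ).
C(56.3) = 1.06 + (0 − 1.06)·e^(−56.3/42.395) = 1.06 + (-1.0600)·0.26501 = 0.77909 mg/L.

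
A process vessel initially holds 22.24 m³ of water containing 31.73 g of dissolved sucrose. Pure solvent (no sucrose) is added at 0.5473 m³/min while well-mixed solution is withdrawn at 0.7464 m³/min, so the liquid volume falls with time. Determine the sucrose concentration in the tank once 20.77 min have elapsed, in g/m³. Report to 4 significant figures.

0.8105 g/m³

Let m(t) be the amount of sucrose. Volume: V(t) = V₀ + (Q_in − Q_out) t = 22.24 − 0.199100 t; V(20.77) = 18.1047 m³.
No sucrose enters, so dm/dt = −Q_out · (m/V).
Separate: dm/m = −Q_out dt/V(t) ⇒ ln(m/m₀) = −(Q_out/(Q_in−Q_out)) ln(V/V₀).
m = m₀ (V₀/V)^(Q_out/(Q_in−Q_out)) = 31.73 × (22.24/18.1047)^(-3.74887) = 14.6735 g.
C = m/V = 14.6735/18.1047 = 0.810478 g/m³.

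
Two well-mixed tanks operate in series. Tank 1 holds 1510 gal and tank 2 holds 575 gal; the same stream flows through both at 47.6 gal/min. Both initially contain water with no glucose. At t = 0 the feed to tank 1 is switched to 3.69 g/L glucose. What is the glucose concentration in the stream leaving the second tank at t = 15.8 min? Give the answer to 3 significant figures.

0.682 g/L

Each tank obeys Vᵢ dCᵢ/dt = Q(Cᵢ₋₁ − Cᵢ), so τᵢ = Vᵢ/Q.
τ₁ = 1510/47.6 = 31.723 min; τ₂ = 575/47.6 = 12.080 min.
Solving the cascade with C₁(0)=C₂(0)=0 gives C₂(t) = C_in[1 − (τ₁ e^(−t/τ₁) − τ₂ e^(−t/τ₂))/(τ₁ − τ₂)].
At t = 15.8: e^(−t/τ₁) = 0.60770, e^(−t/τ₂) = 0.27037.
C₂ = 3.69·[1 − (31.723·0.60770 − 12.080·0.27037)/(19.643)] = 3.69·0.18484 = 0.68207 g/L.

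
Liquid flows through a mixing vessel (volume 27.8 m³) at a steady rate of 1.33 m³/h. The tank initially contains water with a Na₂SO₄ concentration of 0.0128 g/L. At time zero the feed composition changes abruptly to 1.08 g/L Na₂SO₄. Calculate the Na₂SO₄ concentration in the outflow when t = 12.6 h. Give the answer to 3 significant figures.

Transient balance on the dissolved component: V dC/dt = Q(C_in − C).
So dC/dt = (C_in − C)/τ with τ = V/Q = 27.8/1.33 = 20.902 h.
Integrating: C(t) = C_in + (C₀ − C_in) e^(−t/τ).
C(12.6) = 1.08 + (0.0128 − 1.08)·e^(−12.6/20.902) = 1.08 + (-1.0672)·0.54727 = 0.49595 g/L.

0.496 g/L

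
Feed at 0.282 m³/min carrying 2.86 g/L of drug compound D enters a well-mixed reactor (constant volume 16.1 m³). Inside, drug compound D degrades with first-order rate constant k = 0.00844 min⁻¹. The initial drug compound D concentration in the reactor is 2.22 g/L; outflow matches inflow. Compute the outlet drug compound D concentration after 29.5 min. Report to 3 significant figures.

Species balance: V dC/dt = Q C_in − Q C − k V C.
dC/dt = (Q/V) C_in − (Q/V + k) C; effective rate a = Q/V + k = 0.017516 + 0.00844 = 0.025956 min⁻¹.
C_ss = Q C_in/(Q + kV) = 1.9300 g/L; C(t) = C_ss + (C₀ − C_ss) e^(−a t).
C(29.5) = 1.9300 + (0.28999)·e^(−0.025956·29.5) = 1.9300 + (0.28999)·0.46501 = 2.0649 g/L.

2.06 g/L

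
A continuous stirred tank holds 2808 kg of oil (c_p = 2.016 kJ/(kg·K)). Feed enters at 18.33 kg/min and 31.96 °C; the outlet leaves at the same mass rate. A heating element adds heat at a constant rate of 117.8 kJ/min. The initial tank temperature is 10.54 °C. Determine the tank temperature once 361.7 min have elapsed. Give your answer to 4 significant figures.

32.83 °C

M c_p dT/dt = ṁ c_p (T_in − T) + Q̇.
τ = M/ṁ = 153.191 min; T_ss = T_in + Q̇/(ṁ c_p) = 31.96 + 117.8/(18.33·2.016) = 35.1478 °C.
This is linear first-order; T(t) = T_ss + (T₀ − T_ss) e^(−t/τ).
T(361.7) = 35.1478 + (-24.6078)·e^(−361.7/153.191) = 35.1478 + (-24.6078)·0.0943167 = 32.8269 °C.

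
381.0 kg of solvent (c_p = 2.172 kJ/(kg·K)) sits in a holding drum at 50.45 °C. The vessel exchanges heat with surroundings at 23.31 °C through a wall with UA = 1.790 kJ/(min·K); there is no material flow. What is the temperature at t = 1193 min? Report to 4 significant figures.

25.37 °C

M c_p dT/dt = −UA(T − T_amb).
dT/dt = (T_ss − T)/τ with T_ss = T_amb = 23.3100 °C, τ = M c_p/UA = 381.0·2.172/1.790 = 462.308 min.
Integrating: T(t) = T_ss + (T₀ − T_ss) e^(−t/τ).
T(1193) = 23.3100 + (27.1400)·0.0757340 = 25.3654 °C.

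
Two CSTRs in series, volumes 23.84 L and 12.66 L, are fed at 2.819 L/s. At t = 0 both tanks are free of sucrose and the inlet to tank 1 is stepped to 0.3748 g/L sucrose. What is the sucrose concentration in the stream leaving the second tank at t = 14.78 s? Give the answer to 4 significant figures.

0.2514 g/L

Each tank obeys Vᵢ dCᵢ/dt = Q(Cᵢ₋₁ − Cᵢ), so τᵢ = Vᵢ/Q.
τ₁ = 23.84/2.819 = 8.45690 s; τ₂ = 12.66/2.819 = 4.49095 s.
Tank 1: C₁ = C_in(1 − e^(−t/τ₁)). Tank 2 (τ₁ ≠ τ₂): C₂ = C_in[1 − (τ₁ e^(−t/τ₁) − τ₂ e^(−t/τ₂))/(τ₁ − τ₂)].
At t = 14.78: e^(−t/τ₁) = 0.174177, e^(−t/τ₂) = 0.0372144.
C₂ = 0.3748·[1 − (8.45690·0.174177 − 4.49095·0.0372144)/(3.96595)] = 0.3748·0.670730 = 0.251390 g/L.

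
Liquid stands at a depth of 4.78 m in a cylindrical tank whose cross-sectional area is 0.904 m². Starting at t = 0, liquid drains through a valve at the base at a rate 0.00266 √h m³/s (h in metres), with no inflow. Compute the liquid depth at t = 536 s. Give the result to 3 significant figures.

1.95 m

With no inflow, A dh/dt = −0.00266 √h.
Separate and integrate: 2(√h − √h₀) = −(0.00266/A) t.
√h = √4.78 − 0.00266·536/(2·0.904) = 2.1863 − 0.78858 = 1.3977.
h = 1.3977² = 1.9537 m.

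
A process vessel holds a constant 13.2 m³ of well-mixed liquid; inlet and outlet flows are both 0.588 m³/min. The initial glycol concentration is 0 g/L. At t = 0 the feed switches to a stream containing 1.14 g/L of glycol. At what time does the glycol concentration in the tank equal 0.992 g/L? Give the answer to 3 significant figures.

Species balance: V dC/dt = Q(C_in − C) ⇒ τ = V/Q = 22.449 min.
C(t) = C_in + (C₀ − C_in) e^(−t/τ). Set C = 0.992 and solve for t:
e^(−t/τ) = (C − C_in)/(C₀ − C_in) = (0.992 − 1.14)/(0 − 1.14) = 0.12982
t = −τ ln(…) = 22.449 × 2.0416 = 45.831 min.

45.8 min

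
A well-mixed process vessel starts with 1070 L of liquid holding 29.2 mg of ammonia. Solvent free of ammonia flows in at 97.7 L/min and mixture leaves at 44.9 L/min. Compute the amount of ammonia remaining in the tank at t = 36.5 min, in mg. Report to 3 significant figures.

12.2 mg

Let m(t) be the amount of ammonia. Volume: V(t) = V₀ + (Q_in − Q_out) t = 1070 + 52.800 t; V(36.5) = 2997.2 L.
No ammonia enters, so dm/dt = −Q_out · (m/V).
dm/m = −Q_out dt/(V₀ + 52.800 t); integrating gives ln(m/m₀) = −(Q_out/(Q_in−Q_out)) ln(V/V₀).
m = m₀ (V₀/V)^(Q_out/(Q_in−Q_out)) = 29.2 × (1070/2997.2)^(0.85038) = 12.161 mg.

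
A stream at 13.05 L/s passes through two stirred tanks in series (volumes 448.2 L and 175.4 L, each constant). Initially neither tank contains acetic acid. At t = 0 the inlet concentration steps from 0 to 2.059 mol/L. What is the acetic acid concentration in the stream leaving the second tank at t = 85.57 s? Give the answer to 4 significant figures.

Each tank obeys Vᵢ dCᵢ/dt = Q(Cᵢ₋₁ − Cᵢ), so τᵢ = Vᵢ/Q.
τ₁ = 448.2/13.05 = 34.3448 s; τ₂ = 175.4/13.05 = 13.4406 s.
Tank 1: C₁ = C_in(1 − e^(−t/τ₁)). Tank 2 (τ₁ ≠ τ₂): C₂ = C_in[1 − (τ₁ e^(−t/τ₁) − τ₂ e^(−t/τ₂))/(τ₁ − τ₂)].
At t = 85.57: e^(−t/τ₁) = 0.0827860, e^(−t/τ₂) = 0.00171812.
C₂ = 2.059·[1 − (34.3448·0.0827860 − 13.4406·0.00171812)/(20.9042)] = 2.059·0.865090 = 1.78122 mol/L.

1.781 mol/L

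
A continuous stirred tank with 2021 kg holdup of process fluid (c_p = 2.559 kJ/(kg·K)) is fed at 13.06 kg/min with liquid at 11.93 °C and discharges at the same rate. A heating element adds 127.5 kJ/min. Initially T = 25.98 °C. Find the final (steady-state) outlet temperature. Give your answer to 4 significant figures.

First-law balance (no shaft work): M c_p dT/dt = ṁ c_p (T_in − T) + 127.5.
At steady state dT/dt = 0 ⇒ T_ss = T_in + Q̇/(ṁ c_p) = 11.93 + 127.5/(13.06·2.559) = 15.7450 °C.

15.75 °C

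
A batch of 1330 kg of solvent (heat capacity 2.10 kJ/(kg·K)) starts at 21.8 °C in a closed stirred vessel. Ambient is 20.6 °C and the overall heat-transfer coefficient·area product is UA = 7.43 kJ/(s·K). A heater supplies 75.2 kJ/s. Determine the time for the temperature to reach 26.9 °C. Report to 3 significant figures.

M c_p dT/dt = −UA(T − T_amb) + Q̇.
τ = M c_p/UA = 375.91 s; T_ss = T_amb + Q̇/UA = 20.6 + 75.2/7.43 = 30.721 °C.
T(t) = T_ss + (T₀ − T_ss)e^(−t/τ); set T = 26.9:
t = −τ ln[(T − T_ss)/(T₀ − T_ss)] = −375.91 · ln(0.42832) = 318.72 s.

319 s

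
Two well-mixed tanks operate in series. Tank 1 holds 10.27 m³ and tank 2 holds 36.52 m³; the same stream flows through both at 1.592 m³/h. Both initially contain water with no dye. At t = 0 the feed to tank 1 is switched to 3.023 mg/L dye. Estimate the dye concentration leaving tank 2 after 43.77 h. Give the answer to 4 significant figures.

Time constants: τᵢ = Vᵢ/Q for each well-mixed tank.
τ₁ = 10.27/1.592 = 6.45101 h; τ₂ = 36.52/1.592 = 22.9397 h.
Solving the cascade with C₁(0)=C₂(0)=0 gives C₂(t) = C_in[1 − (τ₁ e^(−t/τ₁) − τ₂ e^(−t/τ₂))/(τ₁ − τ₂)].
At t = 43.77: e^(−t/τ₁) = 0.00113062, e^(−t/τ₂) = 0.148370.
C₂ = 3.023·[1 − (6.45101·0.00113062 − 22.9397·0.148370)/(-16.4887)] = 3.023·0.794024 = 2.40034 mg/L.

2.400 mg/L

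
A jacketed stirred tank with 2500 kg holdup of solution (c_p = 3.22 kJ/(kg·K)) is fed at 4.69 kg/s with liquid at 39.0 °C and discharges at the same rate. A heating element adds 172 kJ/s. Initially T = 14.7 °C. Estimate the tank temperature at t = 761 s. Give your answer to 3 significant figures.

41.8 °C

M c_p dT/dt = ṁ c_p (T_in − T) + Q̇.
τ = M/ṁ = 533.05 s; T_ss = T_in + Q̇/(ṁ c_p) = 39.0 + 172/(4.69·3.22) = 50.389 °C.
T approaches T_ss exponentially: T(t) = T_ss + (T₀ − T_ss) e^(−t/τ).
T(761) = 50.389 + (-35.689)·e^(−761/533.05) = 50.389 + (-35.689)·0.23988 = 41.828 °C.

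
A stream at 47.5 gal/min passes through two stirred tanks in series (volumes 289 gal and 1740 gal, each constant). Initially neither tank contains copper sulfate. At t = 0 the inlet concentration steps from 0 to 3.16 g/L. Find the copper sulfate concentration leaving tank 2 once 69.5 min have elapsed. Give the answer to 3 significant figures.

Time constants: τᵢ = Vᵢ/Q for each well-mixed tank.
τ₁ = 289/47.5 = 6.0842 min; τ₂ = 1740/47.5 = 36.632 min.
Tank 1: C₁ = C_in(1 − e^(−t/τ₁)). Tank 2 (τ₁ ≠ τ₂): C₂ = C_in[1 − (τ₁ e^(−t/τ₁) − τ₂ e^(−t/τ₂))/(τ₁ − τ₂)].
At t = 69.5: e^(−t/τ₁) = 1.0941e-05, e^(−t/τ₂) = 0.14998.
C₂ = 3.16·[1 − (6.0842·1.0941e-05 − 36.632·0.14998)/(-30.547)] = 3.16·0.82015 = 2.5917 g/L.

2.59 g/L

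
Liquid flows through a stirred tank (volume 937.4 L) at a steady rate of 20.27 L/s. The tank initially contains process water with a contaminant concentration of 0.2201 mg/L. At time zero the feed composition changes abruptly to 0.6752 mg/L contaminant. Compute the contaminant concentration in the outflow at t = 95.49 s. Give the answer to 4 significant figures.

Species balance on the tank: V dC/dt = Q(C_in − C).
Rewrite as dC/dt + C/τ = C_in/τ, τ = V/Q = 46.2457 s.
Solution: C(t) = C_in + (C₀ − C_in) e^(−t/τ).
C(95.49) = 0.6752 + (0.2201 − 0.6752)·e^(−95.49/46.2457) = 0.6752 + (-0.455100)·0.126838 = 0.617476 mg/L.

0.6175 mg/L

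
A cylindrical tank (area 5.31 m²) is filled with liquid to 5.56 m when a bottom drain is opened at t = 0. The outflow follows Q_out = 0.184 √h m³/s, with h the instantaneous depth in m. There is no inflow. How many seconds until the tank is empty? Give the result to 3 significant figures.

With no inflow, A dh/dt = −0.184 √h.
This is separable: 2 d(√h)/dt = −0.184/A, so √h = √h₀ − (0.184/(2A)) t.
Set h = 0: 2√h₀ = (0.184/A) t_empty ⇒ t_empty = 2A√h₀/0.184.
t_empty = 2·5.31·√5.56/0.184 = 10.620·2.3580/0.184 = 136.10 s.

136 s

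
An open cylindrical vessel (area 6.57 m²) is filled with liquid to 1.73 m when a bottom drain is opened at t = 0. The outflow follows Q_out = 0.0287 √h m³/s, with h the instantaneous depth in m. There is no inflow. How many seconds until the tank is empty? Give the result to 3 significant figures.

Mass balance (ρ constant): A dh/dt = −0.0287 √h.
∫ h^(−1/2) dh = −(0.0287/A) ∫ dt, giving 2√h = 2√h₀ − (0.0287/A) t.
Set h = 0: 2√h₀ = (0.0287/A) t_empty ⇒ t_empty = 2A√h₀/0.0287.
t_empty = 2·6.57·√1.73/0.0287 = 13.140·1.3153/0.0287 = 602.19 s.

602 s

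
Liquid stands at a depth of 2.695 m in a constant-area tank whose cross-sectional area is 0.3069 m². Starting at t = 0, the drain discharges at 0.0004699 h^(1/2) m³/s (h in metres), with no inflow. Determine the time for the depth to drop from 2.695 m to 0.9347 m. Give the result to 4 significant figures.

881.5 s

A dh/dt = −Q_out = −0.0004699 √h.
∫ h^(−1/2) dh = −(0.0004699/A) ∫ dt, giving 2√h = 2√h₀ − (0.0004699/A) t.
t = 2A(√h₀ − √h)/0.0004699 = 2·0.3069·(√2.695 − √0.9347)/0.0004699
  = 0.613800 × (1.64165 − 0.966799) / 0.0004699 = 881.509 s.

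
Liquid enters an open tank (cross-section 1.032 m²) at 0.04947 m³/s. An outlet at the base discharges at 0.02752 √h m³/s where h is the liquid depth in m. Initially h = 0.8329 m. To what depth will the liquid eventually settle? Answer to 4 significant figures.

3.231 m

Mass balance (ρ constant): A dh/dt = Q_in − 0.02752 √h. At steady state dh/dt = 0:
Q_in = 0.02752 √h_ss ⇒ √h_ss = 0.04947/0.02752 = 1.79760.
h_ss = 1.79760² = 3.23137 m. (Since h₀ = 0.8329 m < h_ss, the level will rise toward this value.)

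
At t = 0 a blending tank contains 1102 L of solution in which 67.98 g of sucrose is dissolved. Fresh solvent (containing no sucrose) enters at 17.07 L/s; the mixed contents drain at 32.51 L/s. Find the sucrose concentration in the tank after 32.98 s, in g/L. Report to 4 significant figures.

Let m(t) be the amount of sucrose. Volume: V(t) = V₀ + (Q_in − Q_out) t = 1102 − 15.4400 t; V(32.98) = 592.789 L.
Species balance (pure solvent in): dm/dt = −Q_out · m/V(t).
dm/m = −Q_out dt/(V₀ − 15.4400 t); integrating gives ln(m/m₀) = −(Q_out/(Q_in−Q_out)) ln(V/V₀).
m = m₀ (V₀/V)^(Q_out/(Q_in−Q_out)) = 67.98 × (1102/592.789)^(-2.10557) = 18.4243 g.
C = m/V = 18.4243/592.789 = 0.0310806 g/L.

0.03108 g/L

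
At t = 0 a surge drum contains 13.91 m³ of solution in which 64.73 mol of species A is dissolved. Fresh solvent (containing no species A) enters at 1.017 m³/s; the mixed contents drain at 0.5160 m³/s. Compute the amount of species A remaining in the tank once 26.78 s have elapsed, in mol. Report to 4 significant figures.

Let m(t) be the amount of species A. Volume: V(t) = V₀ + (Q_in − Q_out) t = 13.91 + 0.501000 t; V(26.78) = 27.3268 m³.
Species balance (pure solvent in): dm/dt = −Q_out · m/V(t).
dm/m = −Q_out dt/(V₀ + 0.501000 t); integrating gives ln(m/m₀) = −(Q_out/(Q_in−Q_out)) ln(V/V₀).
m = m₀ (V₀/V)^(Q_out/(Q_in−Q_out)) = 64.73 × (13.91/27.3268)^(1.02994) = 32.2897 mol.

32.29 mol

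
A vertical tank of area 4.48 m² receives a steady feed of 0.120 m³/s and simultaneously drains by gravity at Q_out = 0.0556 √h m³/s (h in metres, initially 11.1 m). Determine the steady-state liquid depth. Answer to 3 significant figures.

4.66 m

Level balance: A dh/dt = 0.120 − 0.0556 √h. Setting dh/dt = 0:
Q_in = 0.0556 √h_ss ⇒ √h_ss = 0.120/0.0556 = 2.1583.
h_ss = 2.1583² = 4.6581 m. (Since h₀ = 11.1 m > h_ss, the level will fall toward this value.)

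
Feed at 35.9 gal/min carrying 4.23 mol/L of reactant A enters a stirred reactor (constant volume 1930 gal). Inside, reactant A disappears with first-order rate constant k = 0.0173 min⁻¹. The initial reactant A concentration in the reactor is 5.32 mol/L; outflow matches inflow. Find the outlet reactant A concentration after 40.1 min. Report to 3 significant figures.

2.93 mol/L

Accumulation = in − out − consumed: V dC/dt = Q C_in − Q C − k V C.
dC/dt = (Q/V) C_in − (Q/V + k) C; effective rate a = Q/V + k = 0.018601 + 0.0173 = 0.035901 min⁻¹.
C_ss = Q C_in/(Q + kV) = 2.1916 mol/L; C(t) = C_ss + (C₀ − C_ss) e^(−a t).
C(40.1) = 2.1916 + (3.1284)·e^(−0.035901·40.1) = 2.1916 + (3.1284)·0.23702 = 2.9331 mol/L.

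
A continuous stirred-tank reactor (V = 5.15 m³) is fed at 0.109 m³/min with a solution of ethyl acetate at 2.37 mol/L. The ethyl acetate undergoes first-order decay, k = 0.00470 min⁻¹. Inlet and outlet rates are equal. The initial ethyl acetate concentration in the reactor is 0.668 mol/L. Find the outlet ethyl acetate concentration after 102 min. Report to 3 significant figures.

1.85 mol/L

V dC/dt = Q(C_in − C) − k V C.
This is linear with rate a = Q/V + k = 0.025865 min⁻¹.
C_ss = Q C_in/(Q + kV) = 1.9393 mol/L; C(t) = C_ss + (C₀ − C_ss) e^(−a t).
C(102) = 1.9393 + (-1.2713)·e^(−0.025865·102) = 1.9393 + (-1.2713)·0.071487 = 1.8485 mol/L.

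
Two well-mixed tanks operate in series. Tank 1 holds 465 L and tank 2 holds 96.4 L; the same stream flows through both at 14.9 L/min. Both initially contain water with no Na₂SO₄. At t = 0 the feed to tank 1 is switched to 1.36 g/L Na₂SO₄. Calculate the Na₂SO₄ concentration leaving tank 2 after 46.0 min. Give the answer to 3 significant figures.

Species balance on tank i: dCᵢ/dt = (Cᵢ₋₁ − Cᵢ)/τᵢ with τᵢ = Vᵢ/Q.
τ₁ = 465/14.9 = 31.208 min; τ₂ = 96.4/14.9 = 6.4698 min.
Tank 1: C₁ = C_in(1 − e^(−t/τ₁)). Tank 2 (τ₁ ≠ τ₂): C₂ = C_in[1 − (τ₁ e^(−t/τ₁) − τ₂ e^(−t/τ₂))/(τ₁ − τ₂)].
At t = 46.0: e^(−t/τ₁) = 0.22901, e^(−t/τ₂) = 0.00081693.
C₂ = 1.36·[1 − (31.208·0.22901 − 6.4698·0.00081693)/(24.738)] = 1.36·0.71131 = 0.96738 g/L.

0.967 g/L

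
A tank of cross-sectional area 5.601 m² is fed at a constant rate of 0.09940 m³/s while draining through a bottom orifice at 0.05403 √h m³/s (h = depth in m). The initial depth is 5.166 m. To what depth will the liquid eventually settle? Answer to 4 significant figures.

Level balance: A dh/dt = 0.09940 − 0.05403 √h. Setting dh/dt = 0:
Q_in = 0.05403 √h_ss ⇒ √h_ss = 0.09940/0.05403 = 1.83972.
h_ss = 1.83972² = 3.38456 m. (Since h₀ = 5.166 m > h_ss, the level will fall toward this value.)

3.385 m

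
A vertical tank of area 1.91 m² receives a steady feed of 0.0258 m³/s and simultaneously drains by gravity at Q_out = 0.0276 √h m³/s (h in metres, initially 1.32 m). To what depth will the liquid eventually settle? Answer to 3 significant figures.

0.874 m

Unsteady balance on liquid volume: A dh/dt = Q_in − 0.0276 √h. At steady state dh/dt = 0:
Q_in = 0.0276 √h_ss ⇒ √h_ss = 0.0258/0.0276 = 0.93478.
h_ss = 0.93478² = 0.87382 m. (Since h₀ = 1.32 m > h_ss, the level will fall toward this value.)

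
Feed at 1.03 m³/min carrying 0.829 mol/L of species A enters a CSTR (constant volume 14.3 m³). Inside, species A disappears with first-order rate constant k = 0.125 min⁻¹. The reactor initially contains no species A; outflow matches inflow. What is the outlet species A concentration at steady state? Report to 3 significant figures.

0.303 mol/L

Accumulation = in − out − consumed: V dC/dt = Q C_in − Q C − k V C.
Steady state (dC/dt = 0): C_ss = Q C_in/(Q + kV) = C_in/(1 + kV/Q).
C_ss = 1.03·0.829/(1.03 + 0.125·14.3) = 0.85387/2.8175 = 0.30306 mol/L.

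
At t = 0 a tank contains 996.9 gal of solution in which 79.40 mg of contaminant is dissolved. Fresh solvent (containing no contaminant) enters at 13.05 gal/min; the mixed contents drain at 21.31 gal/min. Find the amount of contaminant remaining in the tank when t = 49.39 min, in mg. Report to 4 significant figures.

Total volume: dV/dt = Q_in − Q_out = -8.26000 gal/min, so V(t) = 996.9 − 8.26000 t and V(49.39) = 588.939 gal.
No contaminant enters, so dm/dt = −Q_out · (m/V).
Separate: dm/m = −Q_out dt/V(t) ⇒ ln(m/m₀) = −(Q_out/(Q_in−Q_out)) ln(V/V₀).
m = m₀ (V₀/V)^(Q_out/(Q_in−Q_out)) = 79.40 × (996.9/588.939)^(-2.57990) = 20.4222 mg.

20.42 mg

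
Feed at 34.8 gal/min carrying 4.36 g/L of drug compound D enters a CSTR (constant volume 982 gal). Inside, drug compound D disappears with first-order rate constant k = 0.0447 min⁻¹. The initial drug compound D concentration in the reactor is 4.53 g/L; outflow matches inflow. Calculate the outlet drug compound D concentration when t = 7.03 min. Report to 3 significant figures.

Species balance: V dC/dt = Q C_in − Q C − k V C.
This is linear with rate a = Q/V + k = 0.080138 min⁻¹.
C_ss = Q C_in/(Q + kV) = 1.9280 g/L; C(t) = C_ss + (C₀ − C_ss) e^(−a t).
C(7.03) = 1.9280 + (2.6020)·e^(−0.080138·7.03) = 1.9280 + (2.6020)·0.56929 = 3.4093 g/L.

3.41 g/L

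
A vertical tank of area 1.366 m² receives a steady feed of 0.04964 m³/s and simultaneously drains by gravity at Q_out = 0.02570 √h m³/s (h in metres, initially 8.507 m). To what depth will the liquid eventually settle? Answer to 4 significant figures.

A dh/dt = Q_in − 0.02570 √h. Steady state requires inflow = outflow:
Q_in = 0.02570 √h_ss ⇒ √h_ss = 0.04964/0.02570 = 1.93152.
h_ss = 1.93152² = 3.73076 m. (Since h₀ = 8.507 m > h_ss, the level will fall toward this value.)

3.731 m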